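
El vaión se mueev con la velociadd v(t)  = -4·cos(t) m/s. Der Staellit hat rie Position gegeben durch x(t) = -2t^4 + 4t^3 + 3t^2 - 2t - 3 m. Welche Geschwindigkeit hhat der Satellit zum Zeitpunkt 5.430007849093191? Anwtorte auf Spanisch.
Partiendo de la posición x(t) = -2·t^4 + 4·t^3 + 3·t^2 - 2·t - 3, tomamos 1 derivada. Derivando la posición, obtenemos la velocidad: v(t) = -8·t^3 + 12·t^2 + 6·t - 2. De la ecuación de la velocidad v(t) = -8·t^3 + 12·t^2 + 6·t - 2, sustituimos t = 5.430007849093191 para obtener v = -896.429740332374.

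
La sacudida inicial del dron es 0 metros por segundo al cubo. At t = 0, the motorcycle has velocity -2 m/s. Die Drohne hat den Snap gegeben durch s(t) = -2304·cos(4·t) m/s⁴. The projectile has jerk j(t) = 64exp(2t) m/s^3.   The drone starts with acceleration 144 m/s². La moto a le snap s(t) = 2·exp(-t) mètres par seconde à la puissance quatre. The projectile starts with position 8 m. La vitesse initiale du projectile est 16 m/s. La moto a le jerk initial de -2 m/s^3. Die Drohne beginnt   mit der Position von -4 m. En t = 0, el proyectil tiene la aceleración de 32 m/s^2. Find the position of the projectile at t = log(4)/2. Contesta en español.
Partiendo de la sacudida j(t) = 64·exp(2·t), tomamos 3 integrales. Integrando la sacudida y usando la condición inicial a(0) = 32, obtenemos a(t) = 32·exp(2·t). La antiderivada de la aceleración es la velocidad. Usando v(0) = 16, obtenemos v(t) = 16·exp(2·t). Integrando la velocidad y usando la condición inicial x(0) = 8, obtenemos x(t) = 8·exp(2·t). De la ecuación de la posición x(t) = 8·exp(2·t), sustituimos t = log(4)/2 para obtener x = 32.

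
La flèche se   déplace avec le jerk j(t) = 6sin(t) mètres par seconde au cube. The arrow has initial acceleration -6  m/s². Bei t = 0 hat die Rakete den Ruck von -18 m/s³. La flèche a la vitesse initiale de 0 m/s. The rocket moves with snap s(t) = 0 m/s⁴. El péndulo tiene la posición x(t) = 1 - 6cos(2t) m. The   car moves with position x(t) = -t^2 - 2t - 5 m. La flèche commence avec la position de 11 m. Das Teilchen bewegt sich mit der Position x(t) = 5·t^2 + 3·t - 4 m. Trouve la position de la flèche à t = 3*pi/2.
Nous devons intégrer notre équation du jerk j(t) = 6·sin(t) 3 fois. L'intégrale du jerk, avec a(0) = -6, donne l'accélération: a(t) = -6·cos(t). En intégrant l'accélération et en utilisant la condition initiale v(0) = 0, nous obtenons v(t) = -6·sin(t). La primitive de la vitesse est la position. En utilisant x(0) = 11, nous obtenons x(t) = 6·cos(t) + 5. En utilisant x(t) = 6·cos(t) + 5 et en substituant t = 3*pi/2, nous trouvons x = 5.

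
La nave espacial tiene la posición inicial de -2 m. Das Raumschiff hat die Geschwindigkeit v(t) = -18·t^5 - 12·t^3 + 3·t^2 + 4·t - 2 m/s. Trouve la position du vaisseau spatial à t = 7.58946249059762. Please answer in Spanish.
Necesitamos integrar nuestra ecuación de la velocidad v(t) = -18·t^5 - 12·t^3 + 3·t^2 + 4·t - 2 1 vez. La integral de la velocidad es la posición. Usando x(0) = -2, obtenemos x(t) = -3·t^6 - 3·t^4 + t^3 + 2·t^2 - 2·t - 2. De la ecuación de la posición x(t) = -3·t^6 - 3·t^4 + t^3 + 2·t^2 - 2·t - 2, sustituimos t = 7.58946249059762 para obtener x = -582725.249197477.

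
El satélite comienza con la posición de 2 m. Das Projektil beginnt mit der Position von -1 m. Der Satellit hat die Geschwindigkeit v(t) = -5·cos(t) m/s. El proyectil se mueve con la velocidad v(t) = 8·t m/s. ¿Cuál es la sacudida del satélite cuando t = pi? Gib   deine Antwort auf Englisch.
Starting from velocity v(t) = -5·cos(t), we take 2 derivatives. The derivative of velocity gives acceleration: a(t) = 5·sin(t). Differentiating acceleration, we get jerk: j(t) = 5·cos(t). Using j(t) = 5·cos(t) and substituting t = pi, we find j = -5.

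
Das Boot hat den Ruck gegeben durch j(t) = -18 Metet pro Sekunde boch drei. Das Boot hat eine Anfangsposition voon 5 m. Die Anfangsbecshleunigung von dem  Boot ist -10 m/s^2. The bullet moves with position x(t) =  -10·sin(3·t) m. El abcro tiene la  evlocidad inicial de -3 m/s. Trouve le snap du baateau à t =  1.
En partant du jerk j(t) = -18, nous prenons 1 dérivée. La dérivée du jerk donne le snap: s(t) = 0. De l'équation du snap s(t) = 0, nous substituons t = 1 pour obtenir s = 0.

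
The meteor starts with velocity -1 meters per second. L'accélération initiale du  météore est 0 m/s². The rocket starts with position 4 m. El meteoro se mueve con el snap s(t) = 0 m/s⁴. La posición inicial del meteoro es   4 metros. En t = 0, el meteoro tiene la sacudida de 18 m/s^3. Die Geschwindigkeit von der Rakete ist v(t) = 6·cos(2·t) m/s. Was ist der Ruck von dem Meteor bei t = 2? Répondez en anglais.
We need to integrate our snap equation s(t) = 0 1 time. Finding the antiderivative of s(t) and using j(0) = 18: j(t) = 18. Using j(t) = 18 and substituting t = 2, we find j = 18.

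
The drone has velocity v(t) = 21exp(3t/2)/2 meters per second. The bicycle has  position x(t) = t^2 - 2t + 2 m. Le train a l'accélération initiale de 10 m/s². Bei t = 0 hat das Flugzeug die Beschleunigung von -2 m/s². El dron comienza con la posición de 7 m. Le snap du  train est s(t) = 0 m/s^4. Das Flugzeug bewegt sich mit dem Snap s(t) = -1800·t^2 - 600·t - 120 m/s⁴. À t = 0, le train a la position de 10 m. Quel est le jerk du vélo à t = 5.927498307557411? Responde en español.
Debemos derivar nuestra ecuación de la posición x(t) = t^2 - 2·t + 2 3 veces. Derivando la posición, obtenemos la velocidad: v(t) = 2·t - 2. Tomando d/dt de v(t), encontramos a(t) = 2. Derivando la aceleración, obtenemos la sacudida: j(t) = 0. Usando j(t) = 0 y sustituyendo t = 5.927498307557411, encontramos j = 0.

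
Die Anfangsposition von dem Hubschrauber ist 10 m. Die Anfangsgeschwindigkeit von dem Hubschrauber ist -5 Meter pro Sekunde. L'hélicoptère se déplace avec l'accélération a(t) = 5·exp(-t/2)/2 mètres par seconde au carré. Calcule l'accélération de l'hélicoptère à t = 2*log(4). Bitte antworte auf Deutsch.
Wir haben die Beschleunigung a(t) = 5·exp(-t/2)/2. Durch Einsetzen von t = 2*log(4): a(2*log(4)) = 5/8.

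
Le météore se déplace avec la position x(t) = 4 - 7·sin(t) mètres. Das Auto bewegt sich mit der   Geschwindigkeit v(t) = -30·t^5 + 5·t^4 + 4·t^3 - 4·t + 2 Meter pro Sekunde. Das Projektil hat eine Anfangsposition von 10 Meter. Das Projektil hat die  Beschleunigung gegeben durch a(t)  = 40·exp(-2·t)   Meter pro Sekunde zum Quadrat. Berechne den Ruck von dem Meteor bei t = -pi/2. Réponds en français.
Pour résoudre ceci, nous devons prendre 3 dérivées de notre équation de la position x(t) = 4 - 7·sin(t). En dérivant la position, nous obtenons la vitesse: v(t) = -7·cos(t). La dérivée de la vitesse donne l'accélération: a(t) = 7·sin(t). La dérivée de l'accélération donne le jerk: j(t) = 7·cos(t). En utilisant j(t) = 7·cos(t) et en substituant t = -pi/2, nous trouvons j = 0.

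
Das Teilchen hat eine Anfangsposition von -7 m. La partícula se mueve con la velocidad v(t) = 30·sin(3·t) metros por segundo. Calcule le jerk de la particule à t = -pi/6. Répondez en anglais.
To solve this, we need to take 2 derivatives of our velocity equation v(t) = 30·sin(3·t). Differentiating velocity, we get acceleration: a(t) = 90·cos(3·t). The derivative of acceleration gives jerk: j(t) = -270·sin(3·t). We have jerk j(t) = -270·sin(3·t). Substituting t = -pi/6: j(-pi/6) = 270.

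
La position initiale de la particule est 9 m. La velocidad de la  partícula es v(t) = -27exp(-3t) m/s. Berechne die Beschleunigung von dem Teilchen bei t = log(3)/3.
Ausgehend von der Geschwindigkeit v(t) = -27·exp(-3·t), nehmen wir 1 Ableitung. Durch Ableiten von der Geschwindigkeit erhalten wir die Beschleunigung: a(t) = 81·exp(-3·t). Aus der Gleichung für die Beschleunigung a(t) = 81·exp(-3·t), setzen wir t = log(3)/3 ein und erhalten a = 27.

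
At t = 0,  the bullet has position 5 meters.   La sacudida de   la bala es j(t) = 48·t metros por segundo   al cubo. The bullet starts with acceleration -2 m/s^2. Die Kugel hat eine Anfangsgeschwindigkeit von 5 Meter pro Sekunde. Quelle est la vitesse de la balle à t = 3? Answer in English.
We must find the antiderivative of our jerk equation j(t) = 48·t 2 times. Integrating jerk and using the initial condition a(0) = -2, we get a(t) = 24·t^2 - 2. Integrating acceleration and using the initial condition v(0) = 5, we get v(t) = 8·t^3 - 2·t + 5. From the given velocity equation v(t) = 8·t^3 - 2·t + 5, we substitute t = 3 to get v = 215.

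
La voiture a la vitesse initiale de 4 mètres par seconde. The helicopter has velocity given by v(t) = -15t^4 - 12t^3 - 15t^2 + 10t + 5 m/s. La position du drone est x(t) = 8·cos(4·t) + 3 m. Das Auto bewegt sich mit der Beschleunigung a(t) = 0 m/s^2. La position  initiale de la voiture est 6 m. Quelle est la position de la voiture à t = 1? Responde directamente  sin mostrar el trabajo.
x(1) = 10.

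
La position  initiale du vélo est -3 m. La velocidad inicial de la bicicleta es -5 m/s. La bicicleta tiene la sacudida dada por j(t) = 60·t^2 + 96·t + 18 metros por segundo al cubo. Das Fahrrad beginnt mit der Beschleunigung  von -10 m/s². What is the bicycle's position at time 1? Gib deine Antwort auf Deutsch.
Wir müssen die Stammfunktion unserer Gleichung für den Ruck j(t) = 60·t^2 + 96·t + 18 3-mal finden. Durch Integration von dem Ruck und Verwendung der Anfangsbedingung a(0) = -10, erhalten wir a(t) = 20·t^3 + 48·t^2 + 18·t - 10. Durch Integration von der Beschleunigung und Verwendung der Anfangsbedingung v(0) = -5, erhalten wir v(t) = 5·t^4 + 16·t^3 + 9·t^2 - 10·t - 5. Mit ∫v(t)dt und Anwendung von x(0) = -3, finden wir x(t) = t^5 + 4·t^4 + 3·t^3 - 5·t^2 - 5·t - 3. Wir haben die Position x(t) = t^5 + 4·t^4 + 3·t^3 - 5·t^2 - 5·t - 3. Durch Einsetzen von t = 1: x(1) = -5.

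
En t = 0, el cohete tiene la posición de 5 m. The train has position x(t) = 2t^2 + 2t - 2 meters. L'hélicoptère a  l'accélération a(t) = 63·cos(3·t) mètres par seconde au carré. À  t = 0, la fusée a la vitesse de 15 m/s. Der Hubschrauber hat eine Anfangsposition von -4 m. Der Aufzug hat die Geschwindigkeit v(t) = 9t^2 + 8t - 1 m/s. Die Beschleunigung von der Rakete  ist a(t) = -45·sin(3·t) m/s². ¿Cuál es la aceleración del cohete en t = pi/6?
De la ecuación de la aceleración a(t) = -45·sin(3·t), sustituimos t = pi/6 para obtener a = -45.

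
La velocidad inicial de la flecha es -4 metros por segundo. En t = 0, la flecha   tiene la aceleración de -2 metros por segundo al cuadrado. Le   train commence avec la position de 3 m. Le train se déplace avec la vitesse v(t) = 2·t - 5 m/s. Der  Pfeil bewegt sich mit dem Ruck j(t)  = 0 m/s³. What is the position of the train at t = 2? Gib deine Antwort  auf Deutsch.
Wir müssen unsere Gleichung für die Geschwindigkeit v(t) = 2·t - 5 1-mal integrieren. Durch Integration von der Geschwindigkeit und Verwendung der Anfangsbedingung x(0) = 3, erhalten wir x(t) = t^2 - 5·t + 3. Wir haben die Position x(t) = t^2 - 5·t + 3. Durch Einsetzen von t = 2: x(2) = -3.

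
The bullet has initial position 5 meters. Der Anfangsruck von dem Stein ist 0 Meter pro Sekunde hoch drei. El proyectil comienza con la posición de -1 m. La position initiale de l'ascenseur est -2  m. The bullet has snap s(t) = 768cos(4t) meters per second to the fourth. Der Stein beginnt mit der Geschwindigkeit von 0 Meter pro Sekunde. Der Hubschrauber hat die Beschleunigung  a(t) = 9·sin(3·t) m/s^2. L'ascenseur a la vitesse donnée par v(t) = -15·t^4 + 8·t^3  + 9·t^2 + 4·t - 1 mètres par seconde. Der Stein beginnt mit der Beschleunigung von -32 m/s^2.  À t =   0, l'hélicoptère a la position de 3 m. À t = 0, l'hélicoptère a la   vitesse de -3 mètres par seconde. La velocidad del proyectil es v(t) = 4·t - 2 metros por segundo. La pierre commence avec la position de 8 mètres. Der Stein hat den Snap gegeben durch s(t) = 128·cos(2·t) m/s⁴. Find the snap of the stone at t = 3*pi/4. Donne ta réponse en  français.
De l'équation du snap s(t) = 128·cos(2·t), nous substituons t = 3*pi/4 pour obtenir s = 0.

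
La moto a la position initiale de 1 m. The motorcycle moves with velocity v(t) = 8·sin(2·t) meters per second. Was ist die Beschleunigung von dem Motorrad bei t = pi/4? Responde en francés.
Pour résoudre ceci, nous devons prendre 1 dérivée de notre équation de la vitesse v(t) = 8·sin(2·t). En prenant d/dt de v(t), nous trouvons a(t) = 16·cos(2·t). Nous avons l'accélération a(t) = 16·cos(2·t). En substituant t = pi/4: a(pi/4) = 0.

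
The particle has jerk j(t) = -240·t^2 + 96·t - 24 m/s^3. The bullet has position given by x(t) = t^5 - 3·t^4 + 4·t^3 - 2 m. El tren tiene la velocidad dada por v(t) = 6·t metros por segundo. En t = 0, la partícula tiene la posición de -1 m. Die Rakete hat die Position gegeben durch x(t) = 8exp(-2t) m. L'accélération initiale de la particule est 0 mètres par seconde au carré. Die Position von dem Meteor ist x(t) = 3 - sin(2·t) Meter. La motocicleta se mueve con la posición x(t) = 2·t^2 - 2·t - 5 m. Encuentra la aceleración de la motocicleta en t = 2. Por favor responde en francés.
Pour résoudre ceci, nous devons prendre 2 dérivées de notre équation de la position x(t) = 2·t^2 - 2·t - 5. En dérivant la position, nous obtenons la vitesse: v(t) = 4·t - 2. En dérivant la vitesse, nous obtenons l'accélération: a(t) = 4. Nous avons l'accélération a(t) = 4. En substituant t = 2: a(2) = 4.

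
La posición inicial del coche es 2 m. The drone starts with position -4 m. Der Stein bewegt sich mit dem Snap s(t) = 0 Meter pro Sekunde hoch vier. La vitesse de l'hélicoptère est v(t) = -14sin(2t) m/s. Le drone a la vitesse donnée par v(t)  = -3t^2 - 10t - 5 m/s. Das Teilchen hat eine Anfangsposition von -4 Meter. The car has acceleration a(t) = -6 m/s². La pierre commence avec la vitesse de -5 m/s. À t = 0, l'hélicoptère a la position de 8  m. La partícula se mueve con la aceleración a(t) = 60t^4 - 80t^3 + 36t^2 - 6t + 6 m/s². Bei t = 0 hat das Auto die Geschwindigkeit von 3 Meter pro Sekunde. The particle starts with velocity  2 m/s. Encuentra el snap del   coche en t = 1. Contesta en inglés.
We must differentiate our acceleration equation a(t) = -6 2 times. Differentiating acceleration, we get jerk: j(t) = 0. Differentiating jerk, we get snap: s(t) = 0. From the given snap equation s(t) = 0, we substitute t = 1 to get s = 0.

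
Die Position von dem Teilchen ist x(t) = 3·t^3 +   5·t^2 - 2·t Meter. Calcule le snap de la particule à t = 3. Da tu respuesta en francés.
Pour résoudre ceci, nous devons prendre 4 dérivées de notre équation de la position x(t) = 3·t^3 + 5·t^2 - 2·t. En dérivant la position, nous obtenons la vitesse: v(t) = 9·t^2 + 10·t - 2. La dérivée de la vitesse donne l'accélération: a(t) = 18·t + 10. En dérivant l'accélération, nous obtenons le jerk: j(t) = 18. En dérivant le jerk, nous obtenons le snap: s(t) = 0. Nous avons le snap s(t) = 0. En substituant t = 3: s(3) = 0.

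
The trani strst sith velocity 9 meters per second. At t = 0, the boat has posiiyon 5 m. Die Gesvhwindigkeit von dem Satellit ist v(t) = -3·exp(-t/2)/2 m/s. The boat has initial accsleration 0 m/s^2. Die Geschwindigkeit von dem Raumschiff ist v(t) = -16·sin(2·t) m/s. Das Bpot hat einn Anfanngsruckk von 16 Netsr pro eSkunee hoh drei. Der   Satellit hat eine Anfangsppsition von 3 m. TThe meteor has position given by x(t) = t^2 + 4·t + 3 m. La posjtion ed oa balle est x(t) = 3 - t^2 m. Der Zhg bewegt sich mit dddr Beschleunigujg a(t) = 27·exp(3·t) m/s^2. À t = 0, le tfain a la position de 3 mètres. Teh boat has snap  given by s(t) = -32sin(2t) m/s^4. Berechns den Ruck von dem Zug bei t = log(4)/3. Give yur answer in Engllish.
Starting from acceleration a(t) = 27·exp(3·t), we take 1 derivative. The derivative of acceleration gives jerk: j(t) = 81·exp(3·t). We have jerk j(t) = 81·exp(3·t). Substituting t = log(4)/3: j(log(4)/3) = 324.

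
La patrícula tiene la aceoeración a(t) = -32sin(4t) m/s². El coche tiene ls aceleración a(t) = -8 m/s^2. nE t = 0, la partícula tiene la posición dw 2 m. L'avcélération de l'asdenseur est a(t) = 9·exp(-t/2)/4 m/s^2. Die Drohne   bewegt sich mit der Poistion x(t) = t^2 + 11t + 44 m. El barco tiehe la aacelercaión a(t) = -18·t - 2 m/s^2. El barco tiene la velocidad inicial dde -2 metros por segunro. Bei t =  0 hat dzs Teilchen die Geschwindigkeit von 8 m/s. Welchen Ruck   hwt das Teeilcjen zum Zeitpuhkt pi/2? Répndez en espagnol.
Debemos derivar nuestra ecuación de la aceleración a(t) = -32·sin(4·t) 1 vez. La derivada de la aceleración da la sacudida: j(t) = -128·cos(4·t). De la ecuación de la sacudida j(t) = -128·cos(4·t), sustituimos t = pi/2 para obtener j = -128.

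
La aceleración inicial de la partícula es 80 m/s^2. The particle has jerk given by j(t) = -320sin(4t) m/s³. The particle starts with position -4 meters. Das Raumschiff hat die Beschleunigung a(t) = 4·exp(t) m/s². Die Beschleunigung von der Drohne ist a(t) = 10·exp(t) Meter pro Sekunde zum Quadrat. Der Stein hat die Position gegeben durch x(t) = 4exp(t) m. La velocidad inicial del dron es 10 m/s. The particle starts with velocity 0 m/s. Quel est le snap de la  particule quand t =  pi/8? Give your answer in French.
En partant du jerk j(t) = -320·sin(4·t), nous prenons 1 dérivée. En dérivant le jerk, nous obtenons le snap: s(t) = -1280·cos(4·t). Nous avons le snap s(t) = -1280·cos(4·t). En substituant t = pi/8: s(pi/8) = 0.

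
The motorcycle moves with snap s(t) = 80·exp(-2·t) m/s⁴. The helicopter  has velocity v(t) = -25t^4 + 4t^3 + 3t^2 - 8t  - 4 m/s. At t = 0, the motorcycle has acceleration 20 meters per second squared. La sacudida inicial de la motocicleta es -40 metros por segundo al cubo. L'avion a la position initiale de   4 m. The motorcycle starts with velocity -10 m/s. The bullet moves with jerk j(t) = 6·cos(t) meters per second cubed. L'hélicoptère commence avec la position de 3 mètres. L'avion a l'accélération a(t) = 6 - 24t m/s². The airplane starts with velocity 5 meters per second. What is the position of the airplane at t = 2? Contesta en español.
Necesitamos integrar nuestra ecuación de la aceleración a(t) = 6 - 24·t 2 veces. La antiderivada de la aceleración, con v(0) = 5, da la velocidad: v(t) = -12·t^2 + 6·t + 5. Tomando ∫v(t)dt y aplicando x(0) = 4, encontramos x(t) = -4·t^3 + 3·t^2 + 5·t + 4. Usando x(t) = -4·t^3 + 3·t^2 + 5·t + 4 y sustituyendo t = 2, encontramos x = -6.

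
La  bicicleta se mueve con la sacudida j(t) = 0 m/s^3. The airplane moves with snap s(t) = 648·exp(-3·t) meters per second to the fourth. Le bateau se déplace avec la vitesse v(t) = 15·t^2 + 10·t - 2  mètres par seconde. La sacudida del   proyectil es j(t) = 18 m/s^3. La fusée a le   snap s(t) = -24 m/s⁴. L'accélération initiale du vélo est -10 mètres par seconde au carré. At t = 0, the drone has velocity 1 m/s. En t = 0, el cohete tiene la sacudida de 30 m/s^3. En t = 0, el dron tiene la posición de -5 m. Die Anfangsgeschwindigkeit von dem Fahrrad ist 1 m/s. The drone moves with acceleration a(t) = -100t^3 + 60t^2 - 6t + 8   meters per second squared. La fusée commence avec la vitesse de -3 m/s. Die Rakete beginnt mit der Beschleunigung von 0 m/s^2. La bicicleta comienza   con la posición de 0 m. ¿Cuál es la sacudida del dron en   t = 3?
Partiendo de la aceleración a(t) = -100·t^3 + 60·t^2 - 6·t + 8, tomamos 1 derivada. Tomando d/dt de a(t), encontramos j(t) = -300·t^2 + 120·t - 6. Tenemos la sacudida j(t) = -300·t^2 + 120·t - 6. Sustituyendo t = 3: j(3) = -2346.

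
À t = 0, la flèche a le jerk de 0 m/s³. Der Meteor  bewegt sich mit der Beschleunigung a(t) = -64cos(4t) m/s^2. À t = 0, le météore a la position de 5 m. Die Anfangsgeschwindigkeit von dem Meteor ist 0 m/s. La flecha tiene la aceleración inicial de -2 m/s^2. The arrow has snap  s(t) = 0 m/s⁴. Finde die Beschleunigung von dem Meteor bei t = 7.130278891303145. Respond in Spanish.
Usando a(t) = -64·cos(4·t) y sustituyendo t = 7.130278891303145, encontramos a = 62.0610321245059.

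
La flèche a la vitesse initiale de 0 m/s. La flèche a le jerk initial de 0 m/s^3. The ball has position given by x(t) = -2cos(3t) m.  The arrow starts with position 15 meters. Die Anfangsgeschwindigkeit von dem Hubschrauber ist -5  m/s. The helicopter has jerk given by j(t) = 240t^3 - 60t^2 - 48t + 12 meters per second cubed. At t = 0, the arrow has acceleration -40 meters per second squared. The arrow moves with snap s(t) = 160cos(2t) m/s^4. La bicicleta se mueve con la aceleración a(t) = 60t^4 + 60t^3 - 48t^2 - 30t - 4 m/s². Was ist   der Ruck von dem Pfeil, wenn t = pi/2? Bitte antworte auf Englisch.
To solve this, we need to take 1 antiderivative of our snap equation s(t) = 160·cos(2·t). Integrating snap and using the initial condition j(0) = 0, we get j(t) = 80·sin(2·t). Using j(t) = 80·sin(2·t) and substituting t = pi/2, we find j = 0.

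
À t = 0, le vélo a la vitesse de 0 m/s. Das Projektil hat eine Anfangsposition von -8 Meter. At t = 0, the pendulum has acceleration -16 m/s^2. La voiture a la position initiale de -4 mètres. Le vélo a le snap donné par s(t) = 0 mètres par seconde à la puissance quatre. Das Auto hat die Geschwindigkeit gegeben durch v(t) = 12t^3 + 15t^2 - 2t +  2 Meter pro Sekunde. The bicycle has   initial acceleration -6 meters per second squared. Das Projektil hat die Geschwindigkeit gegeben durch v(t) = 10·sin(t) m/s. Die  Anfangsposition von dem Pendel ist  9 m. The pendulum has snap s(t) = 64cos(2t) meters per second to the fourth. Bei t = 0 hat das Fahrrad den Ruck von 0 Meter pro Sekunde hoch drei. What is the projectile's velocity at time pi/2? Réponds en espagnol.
Usando v(t) = 10·sin(t) y sustituyendo t = pi/2, encontramos v = 10.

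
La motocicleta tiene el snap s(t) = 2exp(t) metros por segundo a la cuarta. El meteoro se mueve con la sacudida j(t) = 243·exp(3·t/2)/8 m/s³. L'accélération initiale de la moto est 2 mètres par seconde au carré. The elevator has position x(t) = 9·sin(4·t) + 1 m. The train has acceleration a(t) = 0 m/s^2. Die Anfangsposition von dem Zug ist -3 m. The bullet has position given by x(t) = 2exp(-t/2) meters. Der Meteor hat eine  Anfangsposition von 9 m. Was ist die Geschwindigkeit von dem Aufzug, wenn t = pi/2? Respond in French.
Pour résoudre ceci, nous devons prendre 1 dérivée de notre équation de la position x(t) = 9·sin(4·t) + 1. En prenant d/dt de x(t), nous trouvons v(t) = 36·cos(4·t). Nous avons la vitesse v(t) = 36·cos(4·t). En substituant t = pi/2: v(pi/2) = 36.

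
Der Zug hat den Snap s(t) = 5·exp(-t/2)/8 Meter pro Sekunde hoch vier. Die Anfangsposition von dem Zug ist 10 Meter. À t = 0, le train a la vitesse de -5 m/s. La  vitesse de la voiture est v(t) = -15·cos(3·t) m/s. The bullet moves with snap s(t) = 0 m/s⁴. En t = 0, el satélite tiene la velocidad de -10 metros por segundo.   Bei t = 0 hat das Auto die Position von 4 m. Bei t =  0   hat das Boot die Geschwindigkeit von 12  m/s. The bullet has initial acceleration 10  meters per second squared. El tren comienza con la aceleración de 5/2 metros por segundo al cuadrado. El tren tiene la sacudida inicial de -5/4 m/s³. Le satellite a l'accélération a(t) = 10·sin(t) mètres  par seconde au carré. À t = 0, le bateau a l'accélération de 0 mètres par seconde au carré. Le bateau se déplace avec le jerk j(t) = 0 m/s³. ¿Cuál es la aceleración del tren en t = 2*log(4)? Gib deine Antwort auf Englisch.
Starting from snap s(t) = 5·exp(-t/2)/8, we take 2 antiderivatives. Finding the integral of s(t) and using j(0) = -5/4: j(t) = -5·exp(-t/2)/4. The integral of jerk, with a(0) = 5/2, gives acceleration: a(t) = 5·exp(-t/2)/2. Using a(t) = 5·exp(-t/2)/2 and substituting t = 2*log(4), we find a = 5/8.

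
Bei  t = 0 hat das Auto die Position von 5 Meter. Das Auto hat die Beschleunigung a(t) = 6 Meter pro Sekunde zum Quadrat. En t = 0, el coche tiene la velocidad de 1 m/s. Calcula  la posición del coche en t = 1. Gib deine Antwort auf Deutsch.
Ausgehend von der Beschleunigung a(t) = 6, nehmen wir 2 Integrale. Die Stammfunktion von der Beschleunigung, mit v(0) = 1, ergibt die Geschwindigkeit: v(t) = 6·t + 1. Die Stammfunktion von der Geschwindigkeit ist die Position. Mit x(0) = 5 erhalten wir x(t) = 3·t^2 + t + 5. Wir haben die Position x(t) = 3·t^2 + t + 5. Durch Einsetzen von t = 1: x(1) = 9.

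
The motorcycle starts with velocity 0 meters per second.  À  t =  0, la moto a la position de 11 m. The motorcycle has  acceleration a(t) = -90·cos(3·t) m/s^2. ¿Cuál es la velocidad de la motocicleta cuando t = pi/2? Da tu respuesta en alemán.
Ausgehend von der Beschleunigung a(t) = -90·cos(3·t), nehmen wir 1 Stammfunktion. Durch Integration von der Beschleunigung und Verwendung der Anfangsbedingung v(0) = 0, erhalten wir v(t) = -30·sin(3·t). Wir haben die Geschwindigkeit v(t) = -30·sin(3·t). Durch Einsetzen von t = pi/2: v(pi/2) = 30.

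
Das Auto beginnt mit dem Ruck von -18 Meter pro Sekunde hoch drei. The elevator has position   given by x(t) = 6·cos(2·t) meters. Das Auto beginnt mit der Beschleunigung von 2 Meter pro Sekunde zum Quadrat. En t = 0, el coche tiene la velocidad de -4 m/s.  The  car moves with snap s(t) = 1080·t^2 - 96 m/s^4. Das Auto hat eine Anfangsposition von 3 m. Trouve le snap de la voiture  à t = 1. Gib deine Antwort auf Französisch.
En utilisant s(t) = 1080·t^2 - 96 et en substituant t = 1, nous trouvons s = 984.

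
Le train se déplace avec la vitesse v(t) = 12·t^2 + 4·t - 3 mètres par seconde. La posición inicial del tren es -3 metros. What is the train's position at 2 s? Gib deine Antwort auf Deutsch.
Wir müssen die Stammfunktion unserer Gleichung für die Geschwindigkeit v(t) = 12·t^2 + 4·t - 3 1-mal finden. Durch Integration von der Geschwindigkeit und Verwendung der Anfangsbedingung x(0) = -3, erhalten wir x(t) = 4·t^3 + 2·t^2 - 3·t - 3. Aus der Gleichung für die Position x(t) = 4·t^3 + 2·t^2 - 3·t - 3, setzen wir t = 2 ein und erhalten x = 31.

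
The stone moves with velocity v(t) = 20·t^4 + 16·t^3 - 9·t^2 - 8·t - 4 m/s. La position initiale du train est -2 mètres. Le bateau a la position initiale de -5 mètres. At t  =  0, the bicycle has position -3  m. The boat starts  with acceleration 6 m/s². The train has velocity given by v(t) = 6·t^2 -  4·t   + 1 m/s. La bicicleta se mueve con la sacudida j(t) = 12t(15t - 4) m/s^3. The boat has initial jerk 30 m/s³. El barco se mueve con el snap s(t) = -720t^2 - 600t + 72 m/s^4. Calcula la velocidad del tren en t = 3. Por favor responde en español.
Usando v(t) = 6·t^2 - 4·t + 1 y sustituyendo t = 3, encontramos v = 43.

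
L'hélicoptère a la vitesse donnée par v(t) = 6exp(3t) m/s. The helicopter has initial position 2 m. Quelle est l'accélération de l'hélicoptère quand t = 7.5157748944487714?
Nous devons dériver notre équation de la vitesse v(t) = 6·exp(3·t) 1 fois. En dérivant la vitesse, nous obtenons l'accélération: a(t) = 18·exp(3·t). De l'équation de l'accélération a(t) = 18·exp(3·t), nous substituons t = 7.5157748944487714 pour obtenir a = 111545279685.100.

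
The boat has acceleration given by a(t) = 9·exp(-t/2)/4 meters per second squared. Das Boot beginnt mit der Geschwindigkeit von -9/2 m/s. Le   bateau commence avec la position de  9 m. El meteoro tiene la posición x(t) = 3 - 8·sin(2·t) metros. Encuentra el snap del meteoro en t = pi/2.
Para resolver esto, necesitamos tomar 4 derivadas de nuestra ecuación de la posición x(t) = 3 - 8·sin(2·t). La derivada de la posición da la velocidad: v(t) = -16·cos(2·t). Tomando d/dt de v(t), encontramos a(t) = 32·sin(2·t). Derivando la aceleración, obtenemos la sacudida: j(t) = 64·cos(2·t). La derivada de la sacudida da el snap: s(t) = -128·sin(2·t). De la ecuación del snap s(t) = -128·sin(2·t), sustituimos t = pi/2 para obtener s = 0.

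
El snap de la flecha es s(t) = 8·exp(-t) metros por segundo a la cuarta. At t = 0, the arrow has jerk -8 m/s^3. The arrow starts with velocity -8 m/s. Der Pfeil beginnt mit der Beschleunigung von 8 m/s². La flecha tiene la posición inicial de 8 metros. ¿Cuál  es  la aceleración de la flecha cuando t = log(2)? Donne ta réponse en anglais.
We must find the integral of our snap equation s(t) = 8·exp(-t) 2 times. Integrating snap and using the initial condition j(0) = -8, we get j(t) = -8·exp(-t). Taking ∫j(t)dt and applying a(0) = 8, we find a(t) = 8·exp(-t). We have acceleration a(t) = 8·exp(-t). Substituting t = log(2): a(log(2)) = 4.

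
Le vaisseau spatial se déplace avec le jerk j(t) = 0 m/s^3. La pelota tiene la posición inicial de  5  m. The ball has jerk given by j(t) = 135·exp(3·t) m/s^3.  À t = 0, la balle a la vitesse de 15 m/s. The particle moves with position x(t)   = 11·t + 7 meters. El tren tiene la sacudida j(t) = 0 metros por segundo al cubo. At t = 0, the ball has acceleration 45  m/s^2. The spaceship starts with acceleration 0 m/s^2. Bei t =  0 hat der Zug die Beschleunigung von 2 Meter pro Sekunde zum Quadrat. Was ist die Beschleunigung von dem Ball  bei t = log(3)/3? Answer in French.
Pour résoudre ceci, nous devons prendre 1 primitive de notre équation du jerk j(t) = 135·exp(3·t). La primitive du jerk est l'accélération. En utilisant a(0) = 45, nous obtenons a(t) = 45·exp(3·t). Nous avons l'accélération a(t) = 45·exp(3·t). En substituant t = log(3)/3: a(log(3)/3) = 135.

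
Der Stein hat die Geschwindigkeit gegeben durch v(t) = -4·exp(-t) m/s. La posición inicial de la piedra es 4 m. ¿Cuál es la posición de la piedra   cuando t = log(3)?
Necesitamos integrar nuestra ecuación de la velocidad v(t) = -4·exp(-t) 1 vez. Integrando la velocidad y usando la condición inicial x(0) = 4, obtenemos x(t) = 4·exp(-t). Usando x(t) = 4·exp(-t) y sustituyendo t = log(3), encontramos x = 4/3.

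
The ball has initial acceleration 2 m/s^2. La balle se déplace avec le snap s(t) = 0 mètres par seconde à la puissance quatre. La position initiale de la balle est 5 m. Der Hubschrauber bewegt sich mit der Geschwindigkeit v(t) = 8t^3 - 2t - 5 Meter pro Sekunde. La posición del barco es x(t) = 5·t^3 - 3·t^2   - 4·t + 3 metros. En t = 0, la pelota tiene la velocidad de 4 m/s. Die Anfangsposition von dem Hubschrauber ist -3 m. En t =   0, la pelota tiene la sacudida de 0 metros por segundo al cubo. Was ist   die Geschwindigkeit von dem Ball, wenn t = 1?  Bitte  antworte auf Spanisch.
Partiendo del snap s(t) = 0, tomamos 3 antiderivadas. La integral del snap es la sacudida. Usando j(0) = 0, obtenemos j(t) = 0. Integrando la sacudida y usando la condición inicial a(0) = 2, obtenemos a(t) = 2. Integrando la aceleración y usando la condición inicial v(0) = 4, obtenemos v(t) = 2·t + 4. Usando v(t) = 2·t + 4 y sustituyendo t = 1, encontramos v = 6.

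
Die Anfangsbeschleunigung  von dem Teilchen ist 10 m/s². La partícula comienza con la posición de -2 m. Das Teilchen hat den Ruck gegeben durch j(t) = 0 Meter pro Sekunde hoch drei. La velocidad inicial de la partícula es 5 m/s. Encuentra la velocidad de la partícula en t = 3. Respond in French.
Nous devons trouver la primitive de notre équation du jerk j(t) = 0 2 fois. La primitive du jerk, avec a(0) = 10, donne l'accélération: a(t) = 10. L'intégrale de l'accélération, avec v(0) = 5, donne la vitesse: v(t) = 10·t + 5. En utilisant v(t) = 10·t + 5 et en substituant t = 3, nous trouvons v = 35.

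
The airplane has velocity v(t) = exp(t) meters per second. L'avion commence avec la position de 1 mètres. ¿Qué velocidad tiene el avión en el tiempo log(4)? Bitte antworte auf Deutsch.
Aus der Gleichung für die Geschwindigkeit v(t) = exp(t), setzen wir t = log(4) ein und erhalten v = 4.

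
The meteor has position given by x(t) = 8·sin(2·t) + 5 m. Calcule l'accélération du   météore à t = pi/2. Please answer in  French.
Nous devons dériver notre équation de la position x(t) = 8·sin(2·t) + 5 2 fois. La dérivée de la position donne la vitesse: v(t) = 16·cos(2·t). En dérivant la vitesse, nous obtenons l'accélération: a(t) = -32·sin(2·t). De l'équation de l'accélération a(t) = -32·sin(2·t), nous substituons t = pi/2 pour obtenir a = 0.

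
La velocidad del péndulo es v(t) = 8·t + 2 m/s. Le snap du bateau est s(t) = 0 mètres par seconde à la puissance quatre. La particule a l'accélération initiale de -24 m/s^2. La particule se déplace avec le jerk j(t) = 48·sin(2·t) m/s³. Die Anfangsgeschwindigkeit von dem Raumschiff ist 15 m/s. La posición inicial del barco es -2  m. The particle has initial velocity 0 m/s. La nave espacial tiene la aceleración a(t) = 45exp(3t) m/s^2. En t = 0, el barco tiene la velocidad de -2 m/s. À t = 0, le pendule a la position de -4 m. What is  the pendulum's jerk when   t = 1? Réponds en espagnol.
Para resolver esto, necesitamos tomar 2 derivadas de nuestra ecuación de la velocidad v(t) = 8·t + 2. La derivada de la velocidad da la aceleración: a(t) = 8. La derivada de la aceleración da la sacudida: j(t) = 0. Tenemos la sacudida j(t) = 0. Sustituyendo t = 1: j(1) = 0.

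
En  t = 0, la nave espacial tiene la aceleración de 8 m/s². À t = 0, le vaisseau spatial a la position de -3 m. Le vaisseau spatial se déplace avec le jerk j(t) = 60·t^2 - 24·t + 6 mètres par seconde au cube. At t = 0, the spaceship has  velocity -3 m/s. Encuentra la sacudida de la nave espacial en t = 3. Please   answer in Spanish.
Usando j(t) = 60·t^2 - 24·t + 6 y sustituyendo t = 3, encontramos j = 474.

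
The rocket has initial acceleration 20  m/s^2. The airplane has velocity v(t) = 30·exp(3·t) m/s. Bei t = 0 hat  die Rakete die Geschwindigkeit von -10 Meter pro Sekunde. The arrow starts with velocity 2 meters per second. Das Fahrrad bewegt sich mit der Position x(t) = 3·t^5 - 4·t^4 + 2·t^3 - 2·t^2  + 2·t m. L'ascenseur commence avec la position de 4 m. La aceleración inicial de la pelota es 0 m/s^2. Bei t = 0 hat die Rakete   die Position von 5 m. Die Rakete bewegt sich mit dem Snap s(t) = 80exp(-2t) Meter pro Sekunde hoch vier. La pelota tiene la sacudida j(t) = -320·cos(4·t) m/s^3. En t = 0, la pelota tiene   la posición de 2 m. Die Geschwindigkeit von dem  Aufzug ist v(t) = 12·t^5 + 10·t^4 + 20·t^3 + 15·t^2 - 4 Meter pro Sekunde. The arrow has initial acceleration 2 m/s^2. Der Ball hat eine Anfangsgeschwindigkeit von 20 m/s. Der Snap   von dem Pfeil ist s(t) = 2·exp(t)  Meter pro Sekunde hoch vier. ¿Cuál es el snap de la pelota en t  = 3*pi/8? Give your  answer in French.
Nous devons dériver notre équation du jerk j(t) = -320·cos(4·t) 1 fois. En dérivant le jerk, nous obtenons le snap: s(t) = 1280·sin(4·t). De l'équation du snap s(t) = 1280·sin(4·t), nous substituons t = 3*pi/8 pour obtenir s = -1280.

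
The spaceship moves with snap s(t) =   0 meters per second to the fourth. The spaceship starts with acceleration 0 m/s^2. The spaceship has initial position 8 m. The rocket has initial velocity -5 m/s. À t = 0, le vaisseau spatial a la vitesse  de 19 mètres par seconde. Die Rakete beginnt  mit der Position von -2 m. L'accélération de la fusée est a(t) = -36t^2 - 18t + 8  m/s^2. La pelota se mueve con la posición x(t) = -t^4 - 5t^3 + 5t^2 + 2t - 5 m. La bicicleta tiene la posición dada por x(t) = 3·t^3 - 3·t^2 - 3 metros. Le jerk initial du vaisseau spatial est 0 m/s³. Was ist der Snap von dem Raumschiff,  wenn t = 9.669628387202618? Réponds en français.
De l'équation du snap s(t) = 0, nous substituons t = 9.669628387202618 pour obtenir s = 0.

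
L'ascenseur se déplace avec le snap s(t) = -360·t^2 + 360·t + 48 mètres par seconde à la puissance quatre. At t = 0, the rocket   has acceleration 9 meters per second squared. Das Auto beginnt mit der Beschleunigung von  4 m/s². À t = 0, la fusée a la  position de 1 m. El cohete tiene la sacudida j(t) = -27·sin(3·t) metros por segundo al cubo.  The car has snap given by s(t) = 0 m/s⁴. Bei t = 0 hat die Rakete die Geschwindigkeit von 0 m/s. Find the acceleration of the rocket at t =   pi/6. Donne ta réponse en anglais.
Starting from jerk j(t) = -27·sin(3·t), we take 1 antiderivative. The antiderivative of jerk is acceleration. Using a(0) = 9, we get a(t) = 9·cos(3·t). Using a(t) = 9·cos(3·t) and substituting t = pi/6, we find a = 0.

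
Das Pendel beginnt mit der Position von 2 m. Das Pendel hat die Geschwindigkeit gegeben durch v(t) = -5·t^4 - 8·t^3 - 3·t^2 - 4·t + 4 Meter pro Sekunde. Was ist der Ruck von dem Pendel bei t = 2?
Ausgehend von der Geschwindigkeit v(t) = -5·t^4 - 8·t^3 - 3·t^2 - 4·t + 4, nehmen wir 2 Ableitungen. Durch Ableiten von der Geschwindigkeit erhalten wir die Beschleunigung: a(t) = -20·t^3 - 24·t^2 - 6·t - 4. Mit d/dt von a(t) finden wir j(t) = -60·t^2 - 48·t - 6. Aus der Gleichung für den Ruck j(t) = -60·t^2 - 48·t - 6, setzen wir t = 2 ein und erhalten j = -342.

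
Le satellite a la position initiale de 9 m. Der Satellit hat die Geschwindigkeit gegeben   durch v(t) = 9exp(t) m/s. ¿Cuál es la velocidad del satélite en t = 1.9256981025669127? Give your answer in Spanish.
De la ecuación de la velocidad v(t) = 9·exp(t), sustituimos t = 1.9256981025669127 para obtener v = 61.7394234022823.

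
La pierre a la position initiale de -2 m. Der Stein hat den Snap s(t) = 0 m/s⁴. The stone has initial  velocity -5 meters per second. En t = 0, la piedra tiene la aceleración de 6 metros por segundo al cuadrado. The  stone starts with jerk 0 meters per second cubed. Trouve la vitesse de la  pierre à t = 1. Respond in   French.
En partant du snap s(t) = 0, nous prenons 3 primitives. En prenant ∫s(t)dt et en appliquant j(0) = 0, nous trouvons j(t) = 0. En intégrant le jerk et en utilisant la condition initiale a(0) = 6, nous obtenons a(t) = 6. En prenant ∫a(t)dt et en appliquant v(0) = -5, nous trouvons v(t) = 6·t - 5. Nous avons la vitesse v(t) = 6·t - 5. En substituant t = 1: v(1) = 1.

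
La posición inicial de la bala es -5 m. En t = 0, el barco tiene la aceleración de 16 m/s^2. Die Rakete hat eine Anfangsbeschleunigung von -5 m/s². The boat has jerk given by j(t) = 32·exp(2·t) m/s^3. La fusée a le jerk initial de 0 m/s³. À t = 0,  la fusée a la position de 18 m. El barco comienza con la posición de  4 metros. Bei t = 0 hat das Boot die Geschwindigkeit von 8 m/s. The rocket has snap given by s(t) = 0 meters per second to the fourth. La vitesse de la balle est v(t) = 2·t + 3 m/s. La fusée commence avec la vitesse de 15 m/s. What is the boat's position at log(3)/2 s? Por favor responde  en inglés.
To solve this, we need to take 3 integrals of our jerk equation j(t) = 32·exp(2·t). Finding the integral of j(t) and using a(0) = 16: a(t) = 16·exp(2·t). Taking ∫a(t)dt and applying v(0) = 8, we find v(t) = 8·exp(2·t). The antiderivative of velocity is position. Using x(0) = 4, we get x(t) = 4·exp(2·t). We have position x(t) = 4·exp(2·t). Substituting t = log(3)/2: x(log(3)/2) = 12.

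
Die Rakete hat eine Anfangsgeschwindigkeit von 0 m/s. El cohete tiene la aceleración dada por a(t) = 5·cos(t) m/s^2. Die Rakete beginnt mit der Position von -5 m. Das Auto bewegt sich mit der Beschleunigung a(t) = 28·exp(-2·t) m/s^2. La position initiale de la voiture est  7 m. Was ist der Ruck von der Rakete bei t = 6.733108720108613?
Um dies zu lösen, müssen wir 1 Ableitung unserer Gleichung für die Beschleunigung a(t) = 5·cos(t) nehmen. Durch Ableiten von der Beschleunigung erhalten wir den Ruck: j(t) = -5·sin(t). Mit j(t) = -5·sin(t) und Einsetzen von t = 6.733108720108613, finden wir j = -2.17448285114750.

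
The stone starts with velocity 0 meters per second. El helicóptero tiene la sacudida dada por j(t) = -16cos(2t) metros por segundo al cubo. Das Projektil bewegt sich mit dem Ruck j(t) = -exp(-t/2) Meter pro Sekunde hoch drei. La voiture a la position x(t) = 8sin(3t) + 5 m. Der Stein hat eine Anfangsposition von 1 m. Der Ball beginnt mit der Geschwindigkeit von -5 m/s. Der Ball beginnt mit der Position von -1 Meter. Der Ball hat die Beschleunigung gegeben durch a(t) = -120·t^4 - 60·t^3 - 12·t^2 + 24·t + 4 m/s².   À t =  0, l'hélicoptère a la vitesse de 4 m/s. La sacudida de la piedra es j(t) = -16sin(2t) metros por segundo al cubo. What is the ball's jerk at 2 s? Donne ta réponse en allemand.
Wir müssen unsere Gleichung für die Beschleunigung a(t) = -120·t^4 - 60·t^3 - 12·t^2 + 24·t + 4 1-mal ableiten. Durch Ableiten von der Beschleunigung erhalten wir den Ruck: j(t) = -480·t^3 - 180·t^2 - 24·t + 24. Mit j(t) = -480·t^3 - 180·t^2 - 24·t + 24 und Einsetzen von t = 2, finden wir j = -4584.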